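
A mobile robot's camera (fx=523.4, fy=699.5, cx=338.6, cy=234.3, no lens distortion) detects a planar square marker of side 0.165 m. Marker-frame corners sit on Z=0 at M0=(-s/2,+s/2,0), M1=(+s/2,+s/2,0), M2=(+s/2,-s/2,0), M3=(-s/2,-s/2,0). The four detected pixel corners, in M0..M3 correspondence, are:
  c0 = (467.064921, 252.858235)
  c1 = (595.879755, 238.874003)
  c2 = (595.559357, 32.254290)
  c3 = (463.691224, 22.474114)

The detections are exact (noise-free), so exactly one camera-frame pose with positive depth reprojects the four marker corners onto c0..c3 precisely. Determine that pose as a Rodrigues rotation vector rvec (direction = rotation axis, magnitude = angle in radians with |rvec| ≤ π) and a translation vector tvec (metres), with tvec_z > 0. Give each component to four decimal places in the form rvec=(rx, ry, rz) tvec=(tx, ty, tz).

Intrinsics K: fx=523.4, fy=699.5, cx=338.6, cy=234.3
Marker side s = 0.165 m; corners in marker frame (Z=0):
  M0 = (-0.0825, +0.0825, 0)
  M1 = (+0.0825, +0.0825, 0)
  M2 = (+0.0825, -0.0825, 0)
  M3 = (-0.0825, -0.0825, 0)
Detected image corners:
  c0 = (467.064921, 252.858235) px
  c1 = (595.879755, 238.874003) px
  c2 = (595.559357, 32.254290) px
  c3 = (463.691224, 22.474114) px
Planar DLT: solve 8×8 A·h = b for H (H[2,2]=1):
  H  [+1140.23812 +81.04785 +534.10978]
  H  [+76.69748 +1338.44732 +137.75316]
  H  [+0.66043 +0.13261 +1.00000]
B = K⁻¹H; ‖b₁‖=1.874986, ‖b₂‖=1.874986; λ = 2/(‖b₁‖+‖b₂‖) = 0.533337, sign → tz>0 ⇒ λ=+0.533337
r₁ = λ·B[:,0] = (+0.93402,-0.05950,+0.35223); r₂ = λ·B[:,1] = (+0.03683,+0.99682,+0.07073)
r₃ = r₁×r₂ = (-0.35532,-0.05309,+0.93324); SVD([r₁ r₂ r₃]) → R = UVᵀ:
  R  [+0.93402 +0.03683 -0.35532]
  R  [-0.05950 +0.99682 -0.05309]
  R  [+0.35223 +0.07073 +0.93324]
t = (+0.19922, -0.07361, +0.53334) m
tr R = 2.864071; θ = arccos((tr R − 1)/2) = 0.370807 rad = 21.246°
axis k = ((R−Rᵀ)₃₂, (R−Rᵀ)₁₃, (R−Rᵀ)₂₁) / (2 sinθ) = (+0.170842, -0.976291, -0.132924)
rvec = θ·k = (+0.063349, -0.362015, -0.049289)

rvec=(0.0633, -0.3620, -0.0493) tvec=(0.1992, -0.0736, 0.5333)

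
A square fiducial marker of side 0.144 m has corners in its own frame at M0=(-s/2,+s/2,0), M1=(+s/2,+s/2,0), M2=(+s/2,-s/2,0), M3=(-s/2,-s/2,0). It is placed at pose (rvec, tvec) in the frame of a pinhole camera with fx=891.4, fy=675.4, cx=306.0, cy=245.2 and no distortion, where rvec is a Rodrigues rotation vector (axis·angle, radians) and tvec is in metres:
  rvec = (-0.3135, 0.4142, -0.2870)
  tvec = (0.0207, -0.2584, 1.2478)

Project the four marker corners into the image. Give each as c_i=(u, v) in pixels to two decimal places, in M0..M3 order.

c0=(286.35, 153.85) c1=(379.52, 122.96) c2=(355.20, 56.86) c3=(266.62, 89.08)

Intrinsics K: fx=891.4, fy=675.4, cx=306.0, cy=245.2
Marker side s = 0.144 m; corners in marker frame (Z=0):
  M0 = (-0.0720, +0.0720, 0)
  M1 = (+0.0720, +0.0720, 0)
  M2 = (+0.0720, -0.0720, 0)
  M3 = (-0.0720, -0.0720, 0)
rvec = (-0.3135, 0.4142, -0.2870), |rvec| = θ = 0.59348 rad = 34.004°
Rodrigues: sinθ=0.55925, 1−cosθ=0.17100; R = I + sinθ·[k]× + (1−cosθ)·[k]×²:
    [+0.87672 +0.20740 +0.43399]
    [-0.33349 +0.91229 +0.23770]
    [-0.34663 -0.35313 +0.86899]
t = (0.0207, -0.2584, 1.2478) m
M0: Pc = R·M0+t = (-0.02749, -0.16870, +1.24733); u = 891.4·(-0.02749)/1.24733 + 306.0 = 286.3540, v = 675.4·(-0.16870)/1.24733 + 245.2 = 153.8511
M1: Pc = R·M1+t = (+0.09876, -0.21673, +1.19742); u = 891.4·(+0.09876)/1.19742 + 306.0 = 379.5181, v = 675.4·(-0.21673)/1.19742 + 245.2 = 122.9563
M2: Pc = R·M2+t = (+0.06889, -0.34810, +1.24827); u = 891.4·(+0.06889)/1.24827 + 306.0 = 355.1954, v = 675.4·(-0.34810)/1.24827 + 245.2 = 56.8556
M3: Pc = R·M3+t = (-0.05736, -0.30007, +1.29818); u = 891.4·(-0.05736)/1.29818 + 306.0 = 266.6158, v = 675.4·(-0.30007)/1.29818 + 245.2 = 89.0818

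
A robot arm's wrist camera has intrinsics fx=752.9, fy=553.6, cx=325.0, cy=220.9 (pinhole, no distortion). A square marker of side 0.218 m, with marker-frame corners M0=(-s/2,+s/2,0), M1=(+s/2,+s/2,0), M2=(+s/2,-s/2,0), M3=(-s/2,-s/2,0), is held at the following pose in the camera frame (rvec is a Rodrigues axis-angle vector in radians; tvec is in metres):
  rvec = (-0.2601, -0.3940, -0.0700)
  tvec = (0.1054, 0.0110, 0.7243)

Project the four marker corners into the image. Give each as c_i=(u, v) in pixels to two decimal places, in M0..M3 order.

Intrinsics K: fx=752.9, fy=553.6, cx=325.0, cy=220.9
Marker side s = 0.218 m; corners in marker frame (Z=0):
  M0 = (-0.1090, +0.1090, 0)
  M1 = (+0.1090, +0.1090, 0)
  M2 = (+0.1090, -0.1090, 0)
  M3 = (-0.1090, -0.1090, 0)
rvec = (-0.2601, -0.3940, -0.0700), |rvec| = θ = 0.47727 rad = 27.346°
Rodrigues: sinθ=0.45936, 1−cosθ=0.11175; R = I + sinθ·[k]× + (1−cosθ)·[k]×²:
    [+0.92144 +0.11765 -0.37028]
    [-0.01710 +0.96441 +0.26387]
    [+0.38814 -0.23681 +0.89066]
t = (0.1054, 0.0110, 0.7243) m
M0: Pc = R·M0+t = (+0.01779, +0.11798, +0.65618); u = 752.9·(+0.01779)/0.65618 + 325.0 = 345.4082, v = 553.6·(+0.11798)/0.65618 + 220.9 = 320.4397
M1: Pc = R·M1+t = (+0.21866, +0.11426, +0.74080); u = 752.9·(+0.21866)/0.74080 + 325.0 = 547.2334, v = 553.6·(+0.11426)/0.74080 + 220.9 = 306.2846
M2: Pc = R·M2+t = (+0.19301, -0.09598, +0.79242); u = 752.9·(+0.19301)/0.79242 + 325.0 = 508.3875, v = 553.6·(-0.09598)/0.79242 + 220.9 = 153.8436
M3: Pc = R·M3+t = (-0.00786, -0.09226, +0.70780); u = 752.9·(-0.00786)/0.70780 + 325.0 = 316.6387, v = 553.6·(-0.09226)/0.70780 + 220.9 = 148.7426

c0=(345.41, 320.44) c1=(547.23, 306.28) c2=(508.39, 153.84) c3=(316.64, 148.74)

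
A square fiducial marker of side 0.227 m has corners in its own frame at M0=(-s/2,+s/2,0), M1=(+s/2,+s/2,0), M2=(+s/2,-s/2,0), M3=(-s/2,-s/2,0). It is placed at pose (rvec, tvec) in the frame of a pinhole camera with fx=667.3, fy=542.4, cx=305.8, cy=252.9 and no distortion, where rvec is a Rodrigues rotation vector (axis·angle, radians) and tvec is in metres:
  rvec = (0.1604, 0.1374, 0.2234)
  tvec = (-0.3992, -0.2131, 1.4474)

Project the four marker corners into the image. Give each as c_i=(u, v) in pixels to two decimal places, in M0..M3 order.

Intrinsics K: fx=667.3, fy=542.4, cx=305.8, cy=252.9
Marker side s = 0.227 m; corners in marker frame (Z=0):
  M0 = (-0.1135, +0.1135, 0)
  M1 = (+0.1135, +0.1135, 0)
  M2 = (+0.1135, -0.1135, 0)
  M3 = (-0.1135, -0.1135, 0)
rvec = (0.1604, 0.1374, 0.2234), |rvec| = θ = 0.30743 rad = 17.615°
Rodrigues: sinθ=0.30261, 1−cosθ=0.04689; R = I + sinθ·[k]× + (1−cosθ)·[k]×²:
    [+0.96588 -0.20896 +0.15302]
    [+0.23083 +0.96248 -0.14266]
    [-0.11747 +0.17311 +0.97787]
t = (-0.3992, -0.2131, 1.4474) m
M0: Pc = R·M0+t = (-0.53254, -0.13006, +1.48038); u = 667.3·(-0.53254)/1.48038 + 305.8 = 65.7490, v = 542.4·(-0.13006)/1.48038 + 252.9 = 205.2478
M1: Pc = R·M1+t = (-0.31329, -0.07766, +1.45372); u = 667.3·(-0.31329)/1.45372 + 305.8 = 161.9901, v = 542.4·(-0.07766)/1.45372 + 252.9 = 223.9243
M2: Pc = R·M2+t = (-0.26586, -0.29614, +1.41442); u = 667.3·(-0.26586)/1.41442 + 305.8 = 180.3737, v = 542.4·(-0.29614)/1.41442 + 252.9 = 139.3357
M3: Pc = R·M3+t = (-0.48511, -0.34854, +1.44108); u = 667.3·(-0.48511)/1.44108 + 305.8 = 81.1681, v = 542.4·(-0.34854)/1.44108 + 252.9 = 121.7152

c0=(65.75, 205.25) c1=(161.99, 223.92) c2=(180.37, 139.34) c3=(81.17, 121.72)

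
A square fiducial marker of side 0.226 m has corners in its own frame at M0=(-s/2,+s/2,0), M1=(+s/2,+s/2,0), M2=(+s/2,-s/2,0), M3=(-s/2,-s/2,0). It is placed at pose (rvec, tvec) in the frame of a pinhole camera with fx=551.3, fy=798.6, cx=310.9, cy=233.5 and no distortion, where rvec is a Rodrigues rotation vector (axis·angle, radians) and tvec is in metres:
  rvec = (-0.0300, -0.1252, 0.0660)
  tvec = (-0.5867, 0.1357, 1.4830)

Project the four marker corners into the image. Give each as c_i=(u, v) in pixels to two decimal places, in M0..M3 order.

c0=(45.33, 364.73) c1=(132.92, 370.45) c2=(139.13, 249.80) c3=(52.12, 241.82)

Intrinsics K: fx=551.3, fy=798.6, cx=310.9, cy=233.5
Marker side s = 0.226 m; corners in marker frame (Z=0):
  M0 = (-0.1130, +0.1130, 0)
  M1 = (+0.1130, +0.1130, 0)
  M2 = (+0.1130, -0.1130, 0)
  M3 = (-0.1130, -0.1130, 0)
rvec = (-0.0300, -0.1252, 0.0660), |rvec| = θ = 0.14468 rad = 8.289°
Rodrigues: sinθ=0.14417, 1−cosθ=0.01045; R = I + sinθ·[k]× + (1−cosθ)·[k]×²:
    [+0.99000 -0.06390 -0.12575]
    [+0.06764 +0.99738 +0.02577]
    [+0.12378 -0.03402 +0.99173]
t = (-0.5867, 0.1357, 1.4830) m
M0: Pc = R·M0+t = (-0.70579, +0.24076, +1.46517); u = 551.3·(-0.70579)/1.46517 + 310.9 = 45.3319, v = 798.6·(+0.24076)/1.46517 + 233.5 = 364.7276
M1: Pc = R·M1+t = (-0.48205, +0.25605, +1.49314); u = 551.3·(-0.48205)/1.49314 + 310.9 = 132.9169, v = 798.6·(+0.25605)/1.49314 + 233.5 = 370.4457
M2: Pc = R·M2+t = (-0.46761, +0.03064, +1.50083); u = 551.3·(-0.46761)/1.50083 + 310.9 = 139.1330, v = 798.6·(+0.03064)/1.50083 + 233.5 = 249.8039
M3: Pc = R·M3+t = (-0.69135, +0.01535, +1.47286); u = 551.3·(-0.69135)/1.47286 + 310.9 = 52.1233, v = 798.6·(+0.01535)/1.47286 + 233.5 = 241.8243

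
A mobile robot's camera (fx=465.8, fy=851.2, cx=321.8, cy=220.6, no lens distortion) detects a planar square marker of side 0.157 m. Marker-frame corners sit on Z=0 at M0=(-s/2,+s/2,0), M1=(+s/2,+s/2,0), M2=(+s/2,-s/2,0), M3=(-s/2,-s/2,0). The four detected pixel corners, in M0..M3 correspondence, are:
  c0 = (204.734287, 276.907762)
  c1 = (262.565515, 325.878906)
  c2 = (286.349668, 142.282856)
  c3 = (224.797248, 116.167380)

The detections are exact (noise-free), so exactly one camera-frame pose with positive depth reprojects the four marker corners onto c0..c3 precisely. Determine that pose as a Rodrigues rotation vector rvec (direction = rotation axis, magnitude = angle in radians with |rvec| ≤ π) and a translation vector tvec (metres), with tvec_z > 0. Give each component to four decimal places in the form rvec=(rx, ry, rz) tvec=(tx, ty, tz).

Intrinsics K: fx=465.8, fy=851.2, cx=321.8, cy=220.6
Marker side s = 0.157 m; corners in marker frame (Z=0):
  M0 = (-0.0785, +0.0785, 0)
  M1 = (+0.0785, +0.0785, 0)
  M2 = (+0.0785, -0.0785, 0)
  M3 = (-0.0785, -0.0785, 0)
Detected image corners:
  c0 = (204.734287, 276.907762) px
  c1 = (262.565515, 325.878906) px
  c2 = (286.349668, 142.282856) px
  c3 = (224.797248, 116.167380) px
Planar DLT: solve 8×8 A·h = b for H (H[2,2]=1):
  H  [+169.02321 -119.24399 +242.52078]
  H  [+53.77070 +1108.92809 +214.57879]
  H  [-0.86302 +0.08010 +1.00000]
B = K⁻¹H; ‖b₁‖=1.321714, ‖b₂‖=1.321714; λ = 2/(‖b₁‖+‖b₂‖) = 0.756593, sign → tz>0 ⇒ λ=+0.756593
r₁ = λ·B[:,0] = (+0.72564,+0.21702,-0.65296); r₂ = λ·B[:,1] = (-0.23555,+0.96997,+0.06060)
r₃ = r₁×r₂ = (+0.64650,+0.10983,+0.75497); SVD([r₁ r₂ r₃]) → R = UVᵀ:
  R  [+0.72564 -0.23555 +0.64650]
  R  [+0.21702 +0.96997 +0.10983]
  R  [-0.65296 +0.06060 +0.75497]
t = (-0.12877, -0.00535, +0.75659) m
tr R = 2.450577; θ = arccos((tr R − 1)/2) = 0.759343 rad = 43.507°
axis k = ((R−Rᵀ)₃₂, (R−Rᵀ)₁₃, (R−Rᵀ)₂₁) / (2 sinθ) = (-0.035752, +0.943761, +0.328691)
rvec = θ·k = (-0.027148, +0.716638, +0.249589)

rvec=(-0.0271, 0.7166, 0.2496) tvec=(-0.1288, -0.0054, 0.7566)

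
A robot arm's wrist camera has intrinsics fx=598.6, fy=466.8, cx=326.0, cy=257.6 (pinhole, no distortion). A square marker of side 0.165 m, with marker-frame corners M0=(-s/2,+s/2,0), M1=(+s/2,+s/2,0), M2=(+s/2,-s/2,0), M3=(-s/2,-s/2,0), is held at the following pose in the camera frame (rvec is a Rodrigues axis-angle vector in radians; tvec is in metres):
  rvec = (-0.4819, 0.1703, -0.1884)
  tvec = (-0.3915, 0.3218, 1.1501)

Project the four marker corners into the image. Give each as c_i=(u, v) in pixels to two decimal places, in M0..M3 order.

c0=(80.34, 429.05) c1=(162.87, 416.74) c2=(162.04, 349.41) c3=(84.90, 362.01)

Intrinsics K: fx=598.6, fy=466.8, cx=326.0, cy=257.6
Marker side s = 0.165 m; corners in marker frame (Z=0):
  M0 = (-0.0825, +0.0825, 0)
  M1 = (+0.0825, +0.0825, 0)
  M2 = (+0.0825, -0.0825, 0)
  M3 = (-0.0825, -0.0825, 0)
rvec = (-0.4819, 0.1703, -0.1884), |rvec| = θ = 0.54472 rad = 31.210°
Rodrigues: sinθ=0.51818, 1−cosθ=0.14473; R = I + sinθ·[k]× + (1−cosθ)·[k]×²:
    [+0.96854 +0.13919 +0.20629]
    [-0.21925 +0.86942 +0.44277]
    [-0.11772 -0.47407 +0.87258]
t = (-0.3915, 0.3218, 1.1501) m
M0: Pc = R·M0+t = (-0.45992, +0.41161, +1.12070); u = 598.6·(-0.45992)/1.12070 + 326.0 = 80.3422, v = 466.8·(+0.41161)/1.12070 + 257.6 = 429.0479
M1: Pc = R·M1+t = (-0.30011, +0.37544, +1.10128); u = 598.6·(-0.30011)/1.10128 + 326.0 = 162.8739, v = 466.8·(+0.37544)/1.10128 + 257.6 = 416.7377
M2: Pc = R·M2+t = (-0.32308, +0.23199, +1.17950); u = 598.6·(-0.32308)/1.17950 + 326.0 = 162.0364, v = 466.8·(+0.23199)/1.17950 + 257.6 = 349.4107
M3: Pc = R·M3+t = (-0.48289, +0.26816, +1.19892); u = 598.6·(-0.48289)/1.19892 + 326.0 = 84.9029, v = 466.8·(+0.26816)/1.19892 + 257.6 = 362.0085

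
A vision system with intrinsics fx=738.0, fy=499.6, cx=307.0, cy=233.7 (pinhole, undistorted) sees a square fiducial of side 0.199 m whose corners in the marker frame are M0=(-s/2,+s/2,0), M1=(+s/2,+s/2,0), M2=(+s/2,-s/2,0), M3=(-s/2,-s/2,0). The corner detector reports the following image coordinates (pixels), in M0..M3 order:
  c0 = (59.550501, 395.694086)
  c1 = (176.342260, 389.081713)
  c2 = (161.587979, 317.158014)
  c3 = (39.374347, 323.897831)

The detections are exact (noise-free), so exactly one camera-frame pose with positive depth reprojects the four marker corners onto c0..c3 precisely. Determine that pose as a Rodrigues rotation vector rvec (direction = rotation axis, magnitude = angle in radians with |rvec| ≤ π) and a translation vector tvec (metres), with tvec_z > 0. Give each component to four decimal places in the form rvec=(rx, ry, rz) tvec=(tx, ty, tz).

Intrinsics K: fx=738.0, fy=499.6, cx=307.0, cy=233.7
Marker side s = 0.199 m; corners in marker frame (Z=0):
  M0 = (-0.0995, +0.0995, 0)
  M1 = (+0.0995, +0.0995, 0)
  M2 = (+0.0995, -0.0995, 0)
  M3 = (-0.0995, -0.0995, 0)
Detected image corners:
  c0 = (59.550501, 395.694086) px
  c1 = (176.342260, 389.081713) px
  c2 = (161.587979, 317.158014) px
  c3 = (39.374347, 323.897831) px
Planar DLT: solve 8×8 A·h = b for H (H[2,2]=1):
  H  [+601.53145 +112.45510 +109.48230]
  H  [-29.22611 +441.74454 +357.26264]
  H  [+0.01210 +0.22622 +1.00000]
B = K⁻¹H; ‖b₁‖=0.812675, ‖b₂‖=0.812675; λ = 2/(‖b₁‖+‖b₂‖) = 1.230504, sign → tz>0 ⇒ λ=+1.230504
r₁ = λ·B[:,0] = (+0.99677,-0.07895,+0.01490); r₂ = λ·B[:,1] = (+0.07170,+0.95779,+0.27837)
r₃ = r₁×r₂ = (-0.03624,-0.27640,+0.96036); SVD([r₁ r₂ r₃]) → R = UVᵀ:
  R  [+0.99677 +0.07170 -0.03624]
  R  [-0.07895 +0.95779 -0.27640]
  R  [+0.01490 +0.27837 +0.96036]
t = (-0.32933, +0.30433, +1.23050) m
tr R = 2.914921; θ = arccos((tr R − 1)/2) = 0.292728 rad = 16.772°
axis k = ((R−Rᵀ)₃₂, (R−Rᵀ)₁₃, (R−Rᵀ)₂₁) / (2 sinθ) = (+0.961252, -0.088609, -0.261042)
rvec = θ·k = (+0.281385, -0.025938, -0.076414)

rvec=(0.2814, -0.0259, -0.0764) tvec=(-0.3293, 0.3043, 1.2305)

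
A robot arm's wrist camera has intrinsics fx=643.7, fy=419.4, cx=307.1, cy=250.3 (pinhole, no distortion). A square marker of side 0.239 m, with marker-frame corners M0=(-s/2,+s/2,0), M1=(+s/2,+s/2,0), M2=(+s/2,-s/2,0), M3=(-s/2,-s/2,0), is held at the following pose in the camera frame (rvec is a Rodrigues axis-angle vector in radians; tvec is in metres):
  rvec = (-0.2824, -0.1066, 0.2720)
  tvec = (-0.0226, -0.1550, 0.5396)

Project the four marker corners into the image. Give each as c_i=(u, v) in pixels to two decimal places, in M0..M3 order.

Intrinsics K: fx=643.7, fy=419.4, cx=307.1, cy=250.3
Marker side s = 0.239 m; corners in marker frame (Z=0):
  M0 = (-0.1195, +0.1195, 0)
  M1 = (+0.1195, +0.1195, 0)
  M2 = (+0.1195, -0.1195, 0)
  M3 = (-0.1195, -0.1195, 0)
rvec = (-0.2824, -0.1066, 0.2720), |rvec| = θ = 0.40632 rad = 23.281°
Rodrigues: sinθ=0.39523, 1−cosθ=0.08142; R = I + sinθ·[k]× + (1−cosθ)·[k]×²:
    [+0.95791 -0.24973 -0.14157]
    [+0.27942 +0.92418 +0.26039]
    [+0.06581 -0.28899 +0.95507]
t = (-0.0226, -0.1550, 0.5396) m
M0: Pc = R·M0+t = (-0.16691, -0.07795, +0.49720); u = 643.7·(-0.16691)/0.49720 + 307.1 = 91.0064, v = 419.4·(-0.07795)/0.49720 + 250.3 = 184.5467
M1: Pc = R·M1+t = (+0.06203, -0.01117, +0.51293); u = 643.7·(+0.06203)/0.51293 + 307.1 = 384.9411, v = 419.4·(-0.01117)/0.51293 + 250.3 = 241.1677
M2: Pc = R·M2+t = (+0.12171, -0.23205, +0.58200); u = 643.7·(+0.12171)/0.58200 + 307.1 = 441.7167, v = 419.4·(-0.23205)/0.58200 + 250.3 = 83.0808
M3: Pc = R·M3+t = (-0.10723, -0.29883, +0.56627); u = 643.7·(-0.10723)/0.56627 + 307.1 = 185.2107, v = 419.4·(-0.29883)/0.56627 + 250.3 = 28.9750

c0=(91.01, 184.55) c1=(384.94, 241.17) c2=(441.72, 83.08) c3=(185.21, 28.97)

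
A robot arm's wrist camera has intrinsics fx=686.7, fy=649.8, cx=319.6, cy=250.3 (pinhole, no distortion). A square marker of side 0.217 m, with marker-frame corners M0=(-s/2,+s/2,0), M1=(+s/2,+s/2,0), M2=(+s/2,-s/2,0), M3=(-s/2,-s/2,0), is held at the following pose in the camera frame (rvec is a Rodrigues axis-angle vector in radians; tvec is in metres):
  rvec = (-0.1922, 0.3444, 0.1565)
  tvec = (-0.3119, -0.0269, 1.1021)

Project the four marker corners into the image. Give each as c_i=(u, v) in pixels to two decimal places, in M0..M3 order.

Intrinsics K: fx=686.7, fy=649.8, cx=319.6, cy=250.3
Marker side s = 0.217 m; corners in marker frame (Z=0):
  M0 = (-0.1085, +0.1085, 0)
  M1 = (+0.1085, +0.1085, 0)
  M2 = (+0.1085, -0.1085, 0)
  M3 = (-0.1085, -0.1085, 0)
rvec = (-0.1922, 0.3444, 0.1565), |rvec| = θ = 0.42432 rad = 24.312°
Rodrigues: sinθ=0.41170, 1−cosθ=0.08868; R = I + sinθ·[k]× + (1−cosθ)·[k]×²:
    [+0.92952 -0.18445 +0.31934]
    [+0.11924 +0.96974 +0.21303]
    [-0.34897 -0.15994 +0.92338]
t = (-0.3119, -0.0269, 1.1021) m
M0: Pc = R·M0+t = (-0.43277, +0.06538, +1.12261); u = 686.7·(-0.43277)/1.12261 + 319.6 = 54.8779, v = 649.8·(+0.06538)/1.12261 + 250.3 = 288.1434
M1: Pc = R·M1+t = (-0.23106, +0.09125, +1.04688); u = 686.7·(-0.23106)/1.04688 + 319.6 = 168.0367, v = 649.8·(+0.09125)/1.04688 + 250.3 = 306.9418
M2: Pc = R·M2+t = (-0.19103, -0.11918, +1.08159); u = 686.7·(-0.19103)/1.08159 + 319.6 = 198.3122, v = 649.8·(-0.11918)/1.08159 + 250.3 = 178.6993
M3: Pc = R·M3+t = (-0.39274, -0.14505, +1.15732); u = 686.7·(-0.39274)/1.15732 + 319.6 = 86.5658, v = 649.8·(-0.14505)/1.15732 + 250.3 = 168.8559

c0=(54.88, 288.14) c1=(168.04, 306.94) c2=(198.31, 178.70) c3=(86.57, 168.86)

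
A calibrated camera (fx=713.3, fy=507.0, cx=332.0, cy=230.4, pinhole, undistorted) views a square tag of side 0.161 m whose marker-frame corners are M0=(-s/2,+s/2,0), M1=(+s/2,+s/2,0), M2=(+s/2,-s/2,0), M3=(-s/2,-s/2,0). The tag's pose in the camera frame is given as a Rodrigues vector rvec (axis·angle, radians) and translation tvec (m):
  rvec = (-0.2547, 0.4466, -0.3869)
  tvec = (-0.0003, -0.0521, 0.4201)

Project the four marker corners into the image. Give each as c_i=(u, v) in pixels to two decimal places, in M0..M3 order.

c0=(260.31, 294.40) c1=(510.52, 211.76) c2=(403.99, 38.29) c3=(194.26, 133.62)

Intrinsics K: fx=713.3, fy=507.0, cx=332.0, cy=230.4
Marker side s = 0.161 m; corners in marker frame (Z=0):
  M0 = (-0.0805, +0.0805, 0)
  M1 = (+0.0805, +0.0805, 0)
  M2 = (+0.0805, -0.0805, 0)
  M3 = (-0.0805, -0.0805, 0)
rvec = (-0.2547, 0.4466, -0.3869), |rvec| = θ = 0.64344 rad = 36.866°
Rodrigues: sinθ=0.59995, 1−cosθ=0.19996; R = I + sinθ·[k]× + (1−cosθ)·[k]×²:
    [+0.83137 +0.30581 +0.46401]
    [-0.41569 +0.89637 +0.15403]
    [-0.36882 -0.32094 +0.87234]
t = (-0.0003, -0.0521, 0.4201) m
M0: Pc = R·M0+t = (-0.04261, +0.05352, +0.42395); u = 713.3·(-0.04261)/0.42395 + 332.0 = 260.3134, v = 507.0·(+0.05352)/0.42395 + 230.4 = 294.4045
M1: Pc = R·M1+t = (+0.09124, -0.01341, +0.36457); u = 713.3·(+0.09124)/0.36457 + 332.0 = 510.5195, v = 507.0·(-0.01341)/0.36457 + 230.4 = 211.7577
M2: Pc = R·M2+t = (+0.04201, -0.15772, +0.41625); u = 713.3·(+0.04201)/0.41625 + 332.0 = 403.9861, v = 507.0·(-0.15772)/0.41625 + 230.4 = 38.2914
M3: Pc = R·M3+t = (-0.09184, -0.09079, +0.47563); u = 713.3·(-0.09184)/0.47563 + 332.0 = 194.2623, v = 507.0·(-0.09079)/0.47563 + 230.4 = 133.6161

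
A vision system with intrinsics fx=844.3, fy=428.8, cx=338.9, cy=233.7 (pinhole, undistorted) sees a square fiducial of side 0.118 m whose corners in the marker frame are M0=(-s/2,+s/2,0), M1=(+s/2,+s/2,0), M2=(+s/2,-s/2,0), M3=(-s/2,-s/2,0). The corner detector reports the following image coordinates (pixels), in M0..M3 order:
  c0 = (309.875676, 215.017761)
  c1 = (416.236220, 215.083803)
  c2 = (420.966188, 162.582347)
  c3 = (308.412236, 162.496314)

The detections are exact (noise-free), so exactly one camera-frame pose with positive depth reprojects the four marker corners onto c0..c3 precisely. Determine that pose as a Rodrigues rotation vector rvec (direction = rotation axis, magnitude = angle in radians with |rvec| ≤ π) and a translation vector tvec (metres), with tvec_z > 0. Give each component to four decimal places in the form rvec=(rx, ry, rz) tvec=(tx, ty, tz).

Intrinsics K: fx=844.3, fy=428.8, cx=338.9, cy=233.7
Marker side s = 0.118 m; corners in marker frame (Z=0):
  M0 = (-0.0590, +0.0590, 0)
  M1 = (+0.0590, +0.0590, 0)
  M2 = (+0.0590, -0.0590, 0)
  M3 = (-0.0590, -0.0590, 0)
Detected image corners:
  c0 = (309.875676, 215.017761) px
  c1 = (416.236220, 215.083803) px
  c2 = (420.966188, 162.582347) px
  c3 = (308.412236, 162.496314) px
Planar DLT: solve 8×8 A·h = b for H (H[2,2]=1):
  H  [+927.78255 +160.65135 +363.85765]
  H  [+1.11999 +535.54968 +189.53793]
  H  [+0.00253 +0.47955 +1.00000]
B = K⁻¹H; ‖b₁‖=1.097865, ‖b₂‖=1.097865; λ = 2/(‖b₁‖+‖b₂‖) = 0.910859, sign → tz>0 ⇒ λ=+0.910859
r₁ = λ·B[:,0] = (+1.00000,+0.00112,+0.00231); r₂ = λ·B[:,1] = (-0.00202,+0.89955,+0.43681)
r₃ = r₁×r₂ = (-0.00158,-0.43681,+0.89955); SVD([r₁ r₂ r₃]) → R = UVᵀ:
  R  [+1.00000 -0.00202 -0.00158]
  R  [+0.00112 +0.89955 -0.43681]
  R  [+0.00231 +0.43681 +0.89955]
t = (+0.02693, -0.09381, +0.91086) m
tr R = 2.799103; θ = arccos((tr R − 1)/2) = 0.452054 rad = 25.901°
axis k = ((R−Rᵀ)₃₂, (R−Rᵀ)₁₃, (R−Rᵀ)₂₁) / (2 sinθ) = (+0.999984, -0.004453, +0.003593)
rvec = θ·k = (+0.452047, -0.002013, +0.001624)

rvec=(0.4520, -0.0020, 0.0016) tvec=(0.0269, -0.0938, 0.9109)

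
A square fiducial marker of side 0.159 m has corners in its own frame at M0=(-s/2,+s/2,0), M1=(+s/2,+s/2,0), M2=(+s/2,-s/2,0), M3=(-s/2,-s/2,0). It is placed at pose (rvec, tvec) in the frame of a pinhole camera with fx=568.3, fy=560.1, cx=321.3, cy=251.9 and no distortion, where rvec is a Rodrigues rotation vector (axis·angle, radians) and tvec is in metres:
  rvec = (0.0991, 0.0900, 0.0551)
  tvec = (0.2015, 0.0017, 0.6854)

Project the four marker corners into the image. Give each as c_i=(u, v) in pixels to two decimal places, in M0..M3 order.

Intrinsics K: fx=568.3, fy=560.1, cx=321.3, cy=251.9
Marker side s = 0.159 m; corners in marker frame (Z=0):
  M0 = (-0.0795, +0.0795, 0)
  M1 = (+0.0795, +0.0795, 0)
  M2 = (+0.0795, -0.0795, 0)
  M3 = (-0.0795, -0.0795, 0)
rvec = (0.0991, 0.0900, 0.0551), |rvec| = θ = 0.14476 rad = 8.294°
Rodrigues: sinθ=0.14426, 1−cosθ=0.01046; R = I + sinθ·[k]× + (1−cosθ)·[k]×²:
    [+0.99444 -0.05046 +0.09241]
    [+0.05936 +0.99358 -0.09628]
    [-0.08696 +0.10123 +0.99106]
t = (0.2015, 0.0017, 0.6854) m
M0: Pc = R·M0+t = (+0.11843, +0.07597, +0.70036); u = 568.3·(+0.11843)/0.70036 + 321.3 = 417.3992, v = 560.1·(+0.07597)/0.70036 + 251.9 = 312.6561
M1: Pc = R·M1+t = (+0.27655, +0.08541, +0.68653); u = 568.3·(+0.27655)/0.68653 + 321.3 = 550.2202, v = 560.1·(+0.08541)/0.68653 + 251.9 = 321.5797
M2: Pc = R·M2+t = (+0.28457, -0.07257, +0.67044); u = 568.3·(+0.28457)/0.67044 + 321.3 = 562.5163, v = 560.1·(-0.07257)/0.67044 + 251.9 = 191.2727
M3: Pc = R·M3+t = (+0.12645, -0.08201, +0.68427); u = 568.3·(+0.12645)/0.68427 + 321.3 = 426.3225, v = 560.1·(-0.08201)/0.68427 + 251.9 = 184.7723

c0=(417.40, 312.66) c1=(550.22, 321.58) c2=(562.52, 191.27) c3=(426.32, 184.77)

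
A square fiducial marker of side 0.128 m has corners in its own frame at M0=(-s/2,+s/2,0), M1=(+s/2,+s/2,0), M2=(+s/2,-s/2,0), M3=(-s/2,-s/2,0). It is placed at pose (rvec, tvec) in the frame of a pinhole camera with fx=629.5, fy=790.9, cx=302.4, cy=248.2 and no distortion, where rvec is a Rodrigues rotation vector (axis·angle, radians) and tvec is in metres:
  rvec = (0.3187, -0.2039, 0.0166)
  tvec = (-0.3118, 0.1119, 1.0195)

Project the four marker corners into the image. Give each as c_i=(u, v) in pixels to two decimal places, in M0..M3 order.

Intrinsics K: fx=629.5, fy=790.9, cx=302.4, cy=248.2
Marker side s = 0.128 m; corners in marker frame (Z=0):
  M0 = (-0.0640, +0.0640, 0)
  M1 = (+0.0640, +0.0640, 0)
  M2 = (+0.0640, -0.0640, 0)
  M3 = (-0.0640, -0.0640, 0)
rvec = (0.3187, -0.2039, 0.0166), |rvec| = θ = 0.37871 rad = 21.698°
Rodrigues: sinθ=0.36972, 1−cosθ=0.07086; R = I + sinθ·[k]× + (1−cosθ)·[k]×²:
    [+0.97932 -0.04831 -0.19645]
    [-0.01590 +0.94968 -0.31281]
    [+0.20167 +0.30946 +0.92928]
t = (-0.3118, 0.1119, 1.0195) m
M0: Pc = R·M0+t = (-0.37757, +0.17370, +1.02640); u = 629.5·(-0.37757)/1.02640 + 302.4 = 70.8336, v = 790.9·(+0.17370)/1.02640 + 248.2 = 382.0439
M1: Pc = R·M1+t = (-0.25222, +0.17166, +1.05221); u = 629.5·(-0.25222)/1.05221 + 302.4 = 151.5090, v = 790.9·(+0.17166)/1.05221 + 248.2 = 377.2306
M2: Pc = R·M2+t = (-0.24603, +0.05010, +1.01260); u = 629.5·(-0.24603)/1.01260 + 302.4 = 149.4506, v = 790.9·(+0.05010)/1.01260 + 248.2 = 287.3331
M3: Pc = R·M3+t = (-0.37138, +0.05214, +0.98679); u = 629.5·(-0.37138)/0.98679 + 302.4 = 65.4829, v = 790.9·(+0.05214)/0.98679 + 248.2 = 289.9879

c0=(70.83, 382.04) c1=(151.51, 377.23) c2=(149.45, 287.33) c3=(65.48, 289.99)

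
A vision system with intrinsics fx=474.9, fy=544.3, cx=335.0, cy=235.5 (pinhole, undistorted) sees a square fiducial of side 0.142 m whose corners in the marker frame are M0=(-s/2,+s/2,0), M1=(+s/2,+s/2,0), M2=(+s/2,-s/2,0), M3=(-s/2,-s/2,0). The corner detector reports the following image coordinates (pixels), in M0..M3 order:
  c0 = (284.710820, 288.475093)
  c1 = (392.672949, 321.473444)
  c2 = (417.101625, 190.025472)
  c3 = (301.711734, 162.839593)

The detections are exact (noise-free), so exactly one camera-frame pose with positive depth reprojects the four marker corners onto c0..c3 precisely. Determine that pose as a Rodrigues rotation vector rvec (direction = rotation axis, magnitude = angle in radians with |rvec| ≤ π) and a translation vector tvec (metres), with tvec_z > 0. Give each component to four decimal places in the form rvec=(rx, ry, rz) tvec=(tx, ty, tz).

Intrinsics K: fx=474.9, fy=544.3, cx=335.0, cy=235.5
Marker side s = 0.142 m; corners in marker frame (Z=0):
  M0 = (-0.0710, +0.0710, 0)
  M1 = (+0.0710, +0.0710, 0)
  M2 = (+0.0710, -0.0710, 0)
  M3 = (-0.0710, -0.0710, 0)
Detected image corners:
  c0 = (284.710820, 288.475093) px
  c1 = (392.672949, 321.473444) px
  c2 = (417.101625, 190.025472) px
  c3 = (301.711734, 162.839593) px
Planar DLT: solve 8×8 A·h = b for H (H[2,2]=1):
  H  [+642.51537 -8.18845 +347.13426]
  H  [+113.73124 +999.05284 +242.05522]
  H  [-0.41028 +0.39229 +1.00000]
B = K⁻¹H; ‖b₁‖=1.736386, ‖b₂‖=1.736386; λ = 2/(‖b₁‖+‖b₂‖) = 0.575909, sign → tz>0 ⇒ λ=+0.575909
r₁ = λ·B[:,0] = (+0.94585,+0.22257,-0.23628); r₂ = λ·B[:,1] = (-0.16930,+0.95932,+0.22592)
r₃ = r₁×r₂ = (+0.27695,-0.17369,+0.94506); SVD([r₁ r₂ r₃]) → R = UVᵀ:
  R  [+0.94585 -0.16930 +0.27695]
  R  [+0.22257 +0.95932 -0.17369]
  R  [-0.23628 +0.22592 +0.94506]
t = (+0.01472, +0.00694, +0.57591) m
tr R = 2.850227; θ = arccos((tr R − 1)/2) = 0.389461 rad = 22.314°
axis k = ((R−Rᵀ)₃₂, (R−Rᵀ)₁₃, (R−Rᵀ)₂₁) / (2 sinθ) = (+0.526232, +0.675861, +0.516034)
rvec = θ·k = (+0.204947, +0.263222, +0.200975)

rvec=(0.2049, 0.2632, 0.2010) tvec=(0.0147, 0.0069, 0.5759)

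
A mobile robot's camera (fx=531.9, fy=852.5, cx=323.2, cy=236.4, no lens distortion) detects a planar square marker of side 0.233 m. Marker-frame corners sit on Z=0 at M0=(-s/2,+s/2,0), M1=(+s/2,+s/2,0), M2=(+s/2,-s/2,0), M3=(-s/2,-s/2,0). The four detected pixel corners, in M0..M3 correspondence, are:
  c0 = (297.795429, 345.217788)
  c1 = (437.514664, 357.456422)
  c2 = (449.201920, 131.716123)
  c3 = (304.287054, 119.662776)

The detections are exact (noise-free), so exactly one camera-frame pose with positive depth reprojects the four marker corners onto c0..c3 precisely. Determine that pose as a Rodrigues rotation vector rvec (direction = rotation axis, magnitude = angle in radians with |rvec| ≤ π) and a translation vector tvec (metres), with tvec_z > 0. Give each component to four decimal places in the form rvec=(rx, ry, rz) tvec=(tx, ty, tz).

rvec=(0.1359, 0.0140, 0.0525) tvec=(0.0799, 0.0042, 0.8707)

Intrinsics K: fx=531.9, fy=852.5, cx=323.2, cy=236.4
Marker side s = 0.233 m; corners in marker frame (Z=0):
  M0 = (-0.1165, +0.1165, 0)
  M1 = (+0.1165, +0.1165, 0)
  M2 = (+0.1165, -0.1165, 0)
  M3 = (-0.1165, -0.1165, 0)
Detected image corners:
  c0 = (297.795429, 345.217788) px
  c1 = (437.514664, 357.456422) px
  c2 = (449.201920, 131.716123) px
  c3 = (304.287054, 119.662776) px
Planar DLT: solve 8×8 A·h = b for H (H[2,2]=1):
  H  [+606.16472 +19.03957 +372.01842]
  H  [+49.29355 +1005.63407 +240.55430]
  H  [-0.01192 +0.15592 +1.00000]
B = K⁻¹H; ‖b₁‖=1.148552, ‖b₂‖=1.148552; λ = 2/(‖b₁‖+‖b₂‖) = 0.870661, sign → tz>0 ⇒ λ=+0.870661
r₁ = λ·B[:,0] = (+0.99853,+0.05322,-0.01038); r₂ = λ·B[:,1] = (-0.05132,+0.98941,+0.13576)
r₃ = r₁×r₂ = (+0.01749,-0.13502,+0.99069); SVD([r₁ r₂ r₃]) → R = UVᵀ:
  R  [+0.99853 -0.05132 +0.01749]
  R  [+0.05322 +0.98941 -0.13502]
  R  [-0.01038 +0.13576 +0.99069]
t = (+0.07991, +0.00424, +0.87066) m
tr R = 2.978629; θ = arccos((tr R − 1)/2) = 0.146320 rad = 8.383°
axis k = ((R−Rᵀ)₃₂, (R−Rᵀ)₁₃, (R−Rᵀ)₂₁) / (2 sinθ) = (+0.928615, +0.095566, +0.358528)
rvec = θ·k = (+0.135874, +0.013983, +0.052460)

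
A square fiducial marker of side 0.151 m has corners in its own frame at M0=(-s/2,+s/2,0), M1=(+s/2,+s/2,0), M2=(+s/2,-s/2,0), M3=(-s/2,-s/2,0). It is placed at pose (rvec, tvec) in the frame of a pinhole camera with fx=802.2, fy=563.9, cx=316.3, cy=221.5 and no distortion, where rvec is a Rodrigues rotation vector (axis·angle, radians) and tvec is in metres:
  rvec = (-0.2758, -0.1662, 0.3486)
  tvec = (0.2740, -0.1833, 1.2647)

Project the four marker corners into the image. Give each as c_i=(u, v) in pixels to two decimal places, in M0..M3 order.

Intrinsics K: fx=802.2, fy=563.9, cx=316.3, cy=221.5
Marker side s = 0.151 m; corners in marker frame (Z=0):
  M0 = (-0.0755, +0.0755, 0)
  M1 = (+0.0755, +0.0755, 0)
  M2 = (+0.0755, -0.0755, 0)
  M3 = (-0.0755, -0.0755, 0)
rvec = (-0.2758, -0.1662, 0.3486), |rvec| = θ = 0.47456 rad = 27.190°
Rodrigues: sinθ=0.45695, 1−cosθ=0.11051; R = I + sinθ·[k]× + (1−cosθ)·[k]×²:
    [+0.92682 -0.31317 -0.20721]
    [+0.35815 +0.90305 +0.23713]
    [+0.11286 -0.29399 +0.94912]
t = (0.2740, -0.1833, 1.2647) m
M0: Pc = R·M0+t = (+0.18038, -0.14216, +1.23398); u = 802.2·(+0.18038)/1.23398 + 316.3 = 433.5639, v = 563.9·(-0.14216)/1.23398 + 221.5 = 156.5361
M1: Pc = R·M1+t = (+0.32033, -0.08808, +1.25102); u = 802.2·(+0.32033)/1.25102 + 316.3 = 521.7069, v = 563.9·(-0.08808)/1.25102 + 221.5 = 181.7982
M2: Pc = R·M2+t = (+0.36762, -0.22444, +1.29542); u = 802.2·(+0.36762)/1.29542 + 316.3 = 543.9518, v = 563.9·(-0.22444)/1.29542 + 221.5 = 123.8007
M3: Pc = R·M3+t = (+0.22767, -0.27852, +1.27838); u = 802.2·(+0.22767)/1.27838 + 316.3 = 459.1661, v = 563.9·(-0.27852)/1.27838 + 221.5 = 98.6427

c0=(433.56, 156.54) c1=(521.71, 181.80) c2=(543.95, 123.80) c3=(459.17, 98.64)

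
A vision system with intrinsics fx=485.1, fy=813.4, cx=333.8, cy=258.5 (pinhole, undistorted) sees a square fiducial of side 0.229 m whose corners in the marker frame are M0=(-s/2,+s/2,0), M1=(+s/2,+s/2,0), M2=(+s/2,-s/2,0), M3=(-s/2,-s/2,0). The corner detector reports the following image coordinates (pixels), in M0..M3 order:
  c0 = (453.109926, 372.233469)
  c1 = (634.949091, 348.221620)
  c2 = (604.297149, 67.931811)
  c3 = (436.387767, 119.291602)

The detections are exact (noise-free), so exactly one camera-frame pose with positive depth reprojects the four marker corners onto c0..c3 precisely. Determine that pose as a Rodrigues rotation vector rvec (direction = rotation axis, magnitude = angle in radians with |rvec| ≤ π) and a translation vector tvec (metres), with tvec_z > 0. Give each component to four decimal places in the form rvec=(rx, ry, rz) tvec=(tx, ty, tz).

rvec=(-0.1798, 0.3504, -0.0981) tvec=(0.2711, -0.0292, 0.6809)

Intrinsics K: fx=485.1, fy=813.4, cx=333.8, cy=258.5
Marker side s = 0.229 m; corners in marker frame (Z=0):
  M0 = (-0.1145, +0.1145, 0)
  M1 = (+0.1145, +0.1145, 0)
  M2 = (+0.1145, -0.1145, 0)
  M3 = (-0.1145, -0.1145, 0)
Detected image corners:
  c0 = (453.109926, 372.233469) px
  c1 = (634.949091, 348.221620) px
  c2 = (604.297149, 67.931811) px
  c3 = (436.387767, 119.291602) px
Planar DLT: solve 8×8 A·h = b for H (H[2,2]=1):
  H  [+503.08732 -48.21884 +526.92072]
  H  [-277.17379 +1096.98607 +223.67100]
  H  [-0.48775 -0.28178 +1.00000]
B = K⁻¹H; ‖b₁‖=1.468578, ‖b₂‖=1.468578; λ = 2/(‖b₁‖+‖b₂‖) = 0.680931, sign → tz>0 ⇒ λ=+0.680931
r₁ = λ·B[:,0] = (+0.93472,-0.12648,-0.33213); r₂ = λ·B[:,1] = (+0.06434,+0.97931,-0.19187)
r₃ = r₁×r₂ = (+0.34952,+0.15797,+0.92351); SVD([r₁ r₂ r₃]) → R = UVᵀ:
  R  [+0.93472 +0.06434 +0.34952]
  R  [-0.12648 +0.97931 +0.15797]
  R  [-0.33213 -0.19187 +0.92351]
t = (+0.27108, -0.02916, +0.68093) m
tr R = 2.837540; θ = arccos((tr R − 1)/2) = 0.405843 rad = 23.253°
axis k = ((R−Rᵀ)₃₂, (R−Rᵀ)₁₃, (R−Rᵀ)₂₁) / (2 sinθ) = (-0.443072, +0.863295, -0.241678)
rvec = θ·k = (-0.179818, +0.350362, -0.098083)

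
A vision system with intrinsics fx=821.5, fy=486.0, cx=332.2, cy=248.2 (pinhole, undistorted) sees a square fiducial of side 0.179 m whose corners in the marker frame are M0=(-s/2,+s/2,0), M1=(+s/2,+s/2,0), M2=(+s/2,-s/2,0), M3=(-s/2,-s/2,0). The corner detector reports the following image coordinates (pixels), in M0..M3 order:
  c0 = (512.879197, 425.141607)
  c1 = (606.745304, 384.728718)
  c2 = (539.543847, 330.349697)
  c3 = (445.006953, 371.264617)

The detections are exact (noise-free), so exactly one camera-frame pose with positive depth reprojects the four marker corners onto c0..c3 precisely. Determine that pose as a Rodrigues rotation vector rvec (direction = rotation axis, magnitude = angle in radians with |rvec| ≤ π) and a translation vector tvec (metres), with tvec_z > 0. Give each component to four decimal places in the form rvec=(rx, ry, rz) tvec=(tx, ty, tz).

Intrinsics K: fx=821.5, fy=486.0, cx=332.2, cy=248.2
Marker side s = 0.179 m; corners in marker frame (Z=0):
  M0 = (-0.0895, +0.0895, 0)
  M1 = (+0.0895, +0.0895, 0)
  M2 = (+0.0895, -0.0895, 0)
  M3 = (-0.0895, -0.0895, 0)
Detected image corners:
  c0 = (512.879197, 425.141607) px
  c1 = (606.745304, 384.728718) px
  c2 = (539.543847, 330.349697) px
  c3 = (445.006953, 371.264617) px
Planar DLT: solve 8×8 A·h = b for H (H[2,2]=1):
  H  [+518.75937 +403.60503 +526.13485]
  H  [-232.55211 +321.28258 +378.01821]
  H  [-0.01425 +0.05000 +1.00000]
B = K⁻¹H; ‖b₁‖=0.792674, ‖b₂‖=0.792674; λ = 2/(‖b₁‖+‖b₂‖) = 1.261553, sign → tz>0 ⇒ λ=+1.261553
r₁ = λ·B[:,0] = (+0.80391,-0.59447,-0.01798); r₂ = λ·B[:,1] = (+0.59430,+0.80177,+0.06308)
r₃ = r₁×r₂ = (-0.02308,-0.06139,+0.99785); SVD([r₁ r₂ r₃]) → R = UVᵀ:
  R  [+0.80391 +0.59430 -0.02308]
  R  [-0.59447 +0.80177 -0.06139]
  R  [-0.01798 +0.06308 +0.99785]
t = (+0.29782, +0.33698, +1.26155) m
tr R = 2.603529; θ = arccos((tr R − 1)/2) = 0.640554 rad = 36.701°
axis k = ((R−Rᵀ)₃₂, (R−Rᵀ)₁₃, (R−Rᵀ)₂₁) / (2 sinθ) = (+0.104135, -0.004267, -0.994554)
rvec = θ·k = (+0.066704, -0.002733, -0.637066)

rvec=(0.0667, -0.0027, -0.6371) tvec=(0.2978, 0.3370, 1.2616)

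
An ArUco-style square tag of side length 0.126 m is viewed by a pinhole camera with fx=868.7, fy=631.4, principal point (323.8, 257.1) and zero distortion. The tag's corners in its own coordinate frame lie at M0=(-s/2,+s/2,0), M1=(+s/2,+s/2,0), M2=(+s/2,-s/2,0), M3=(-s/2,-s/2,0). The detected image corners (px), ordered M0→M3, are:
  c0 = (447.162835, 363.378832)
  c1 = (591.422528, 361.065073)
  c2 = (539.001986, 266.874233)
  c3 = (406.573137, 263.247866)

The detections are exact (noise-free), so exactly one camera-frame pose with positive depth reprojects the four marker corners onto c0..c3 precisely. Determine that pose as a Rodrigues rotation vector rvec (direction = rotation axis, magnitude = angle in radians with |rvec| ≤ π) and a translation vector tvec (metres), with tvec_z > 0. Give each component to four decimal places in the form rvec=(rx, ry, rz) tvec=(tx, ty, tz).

rvec=(-0.6557, -0.3465, -0.0780) tvec=(0.1379, 0.0591, 0.6919)

Intrinsics K: fx=868.7, fy=631.4, cx=323.8, cy=257.1
Marker side s = 0.126 m; corners in marker frame (Z=0):
  M0 = (-0.0630, +0.0630, 0)
  M1 = (+0.0630, +0.0630, 0)
  M2 = (+0.0630, -0.0630, 0)
  M3 = (-0.0630, -0.0630, 0)
Detected image corners:
  c0 = (447.162835, 363.378832) px
  c1 = (591.422528, 361.065073) px
  c2 = (539.001986, 266.874233) px
  c3 = (406.573137, 263.247866) px
Planar DLT: solve 8×8 A·h = b for H (H[2,2]=1):
  H  [+1338.98770 -47.98502 +496.94345]
  H  [+160.43259 +505.75968 +311.06935]
  H  [+0.49091 -0.84373 +1.00000]
B = K⁻¹H; ‖b₁‖=1.445388, ‖b₂‖=1.445388; λ = 2/(‖b₁‖+‖b₂‖) = 0.691856, sign → tz>0 ⇒ λ=+0.691856
r₁ = λ·B[:,0] = (+0.93981,+0.03750,+0.33964); r₂ = λ·B[:,1] = (+0.17937,+0.79188,-0.58374)
r₃ = r₁×r₂ = (-0.29084,+0.60953,+0.73749); SVD([r₁ r₂ r₃]) → R = UVᵀ:
  R  [+0.93981 +0.17937 -0.29084]
  R  [+0.03750 +0.79188 +0.60953]
  R  [+0.33964 -0.58374 +0.73749]
t = (+0.13790, +0.05914, +0.69186) m
tr R = 2.469176; θ = arccos((tr R − 1)/2) = 0.745737 rad = 42.728°
axis k = ((R−Rᵀ)₃₂, (R−Rᵀ)₁₃, (R−Rᵀ)₂₁) / (2 sinθ) = (-0.879324, -0.464607, -0.104547)
rvec = θ·k = (-0.655745, -0.346475, -0.077964)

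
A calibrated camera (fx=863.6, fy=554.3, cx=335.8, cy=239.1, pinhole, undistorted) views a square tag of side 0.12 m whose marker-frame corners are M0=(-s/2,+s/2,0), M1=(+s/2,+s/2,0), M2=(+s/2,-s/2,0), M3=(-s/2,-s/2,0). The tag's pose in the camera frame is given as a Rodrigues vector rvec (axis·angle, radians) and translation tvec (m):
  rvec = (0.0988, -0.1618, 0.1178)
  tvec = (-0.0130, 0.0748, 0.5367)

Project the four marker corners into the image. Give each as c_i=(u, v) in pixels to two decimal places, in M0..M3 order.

Intrinsics K: fx=863.6, fy=554.3, cx=335.8, cy=239.1
Marker side s = 0.12 m; corners in marker frame (Z=0):
  M0 = (-0.0600, +0.0600, 0)
  M1 = (+0.0600, +0.0600, 0)
  M2 = (+0.0600, -0.0600, 0)
  M3 = (-0.0600, -0.0600, 0)
rvec = (0.0988, -0.1618, 0.1178), |rvec| = θ = 0.22320 rad = 12.788°
Rodrigues: sinθ=0.22135, 1−cosθ=0.02481; R = I + sinθ·[k]× + (1−cosθ)·[k]×²:
    [+0.98005 -0.12478 -0.15466]
    [+0.10886 +0.98823 -0.10747]
    [+0.16626 +0.08849 +0.98210]
t = (-0.0130, 0.0748, 0.5367) m
M0: Pc = R·M0+t = (-0.07929, +0.12756, +0.53203); u = 863.6·(-0.07929)/0.53203 + 335.8 = 207.0956, v = 554.3·(+0.12756)/0.53203 + 239.1 = 372.0004
M1: Pc = R·M1+t = (+0.03832, +0.14063, +0.55198); u = 863.6·(+0.03832)/0.55198 + 335.8 = 395.7471, v = 554.3·(+0.14063)/0.55198 + 239.1 = 380.3155
M2: Pc = R·M2+t = (+0.05329, +0.02204, +0.54137); u = 863.6·(+0.05329)/0.54137 + 335.8 = 420.8101, v = 554.3·(+0.02204)/0.54137 + 239.1 = 261.6646
M3: Pc = R·M3+t = (-0.06432, +0.00897, +0.52142); u = 863.6·(-0.06432)/0.52142 + 335.8 = 229.2755, v = 554.3·(+0.00897)/0.52142 + 239.1 = 248.6403

c0=(207.10, 372.00) c1=(395.75, 380.32) c2=(420.81, 261.66) c3=(229.28, 248.64)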